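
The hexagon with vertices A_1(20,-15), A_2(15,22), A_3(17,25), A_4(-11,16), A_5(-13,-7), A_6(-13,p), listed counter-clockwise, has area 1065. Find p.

-16

Write out the shoelace sum; only the two edges meeting at A_6 involve p:
2·Area = [((-13)·p − (-13)·(-7)) + ((-13)·(-15) − 20·p)] + 1498
       = -33·p + 1602 = 2130
⇒ p = -16.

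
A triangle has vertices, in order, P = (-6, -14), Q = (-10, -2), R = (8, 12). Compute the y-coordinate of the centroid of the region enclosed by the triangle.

-4/3

Apply Gauss's area formula. First the cross-terms c_i = x_i·y_{i+1} − x_{i+1}·y_i:
  -128, -104, -40  ⇒  2A = -272, A = -136.
Then Σ (y_i + y_{i+1})·c_i = 1088, so ȳ = 1088 / (6·(-136)) = -4/3.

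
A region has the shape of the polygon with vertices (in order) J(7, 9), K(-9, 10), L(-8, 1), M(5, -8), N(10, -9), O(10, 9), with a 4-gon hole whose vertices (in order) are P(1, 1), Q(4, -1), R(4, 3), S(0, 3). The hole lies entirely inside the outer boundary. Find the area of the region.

251.5

Outer boundary:
Apply Gauss's area formula: 2A = Σ (x_i·y_{i+1} − x_{i+1}·y_i), indices taken mod 6.
Cross-terms: 151, 71, 59, 35, 180, 27  ⇒  Σ = 523
Area = |Σ|/2 = 261.5.
Hole:
Apply the shoelace formula: 2A = Σ (x_i·y_{i+1} − x_{i+1}·y_i), indices taken mod 4.
P→Q: (1)(-1) − (4)(1) = -5
Q→R: (4)(3) − (4)(-1) = 16
R→S: (4)(3) − (0)(3) = 12
S→P: (0)(1) − (1)(3) = -3
Σ = 20
Area = |Σ|/2 = 10.
Net area = 261.5 − 10 = 251.5.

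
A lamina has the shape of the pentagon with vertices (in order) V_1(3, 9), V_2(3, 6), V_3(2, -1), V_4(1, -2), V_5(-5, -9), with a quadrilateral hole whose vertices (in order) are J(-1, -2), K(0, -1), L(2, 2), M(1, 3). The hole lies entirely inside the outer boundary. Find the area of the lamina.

28

Outer boundary:
Apply the shoelace formula: 2A = Σ (x_i·y_{i+1} − x_{i+1}·y_i), indices taken mod 5.
Cross-terms: -9, -15, -3, -19, -18  ⇒  Σ = -64
Area = |Σ|/2 = 32.
Hole:
Apply the shoelace formula: 2A = Σ (x_i·y_{i+1} − x_{i+1}·y_i), indices taken mod 4.
Cross-terms: 1, 2, 4, 1  ⇒  Σ = 8
Area = |Σ|/2 = 4.
Net area = 32 − 4 = 28.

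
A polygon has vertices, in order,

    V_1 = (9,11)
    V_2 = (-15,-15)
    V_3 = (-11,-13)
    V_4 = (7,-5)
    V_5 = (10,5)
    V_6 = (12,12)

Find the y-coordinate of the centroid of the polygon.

-1.792

Apply the shoelace formula. First the cross-terms c_i = x_i·y_{i+1} − x_{i+1}·y_i:
  30, 30, 146, 85, 60, 24  ⇒  2A = 375, A = 187.5.
Then Σ (y_i + y_{i+1})·c_i = -2016, so ȳ = -2016 / (6·187.5) = -1.792.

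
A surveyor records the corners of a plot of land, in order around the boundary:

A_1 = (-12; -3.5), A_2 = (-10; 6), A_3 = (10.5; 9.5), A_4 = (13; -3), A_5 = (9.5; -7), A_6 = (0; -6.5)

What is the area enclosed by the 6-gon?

Apply the shoelace formula: 2A = Σ (x_i·y_{i+1} − x_{i+1}·y_i), indices taken mod 6.
A_1→A_2: (-12)(6) − (-10)(-3.5) = -107
A_2→A_3: (-10)(9.5) − (10.5)(6) = -158
A_3→A_4: (10.5)(-3) − (13)(9.5) = -155
A_4→A_5: (13)(-7) − (9.5)(-3) = -62.5
A_5→A_6: (9.5)(-6.5) − (0)(-7) = -61.75
A_6→A_1: (0)(-3.5) − (-12)(-6.5) = -78
Σ = -622.25
Area = |Σ|/2 = 311.125.

311.125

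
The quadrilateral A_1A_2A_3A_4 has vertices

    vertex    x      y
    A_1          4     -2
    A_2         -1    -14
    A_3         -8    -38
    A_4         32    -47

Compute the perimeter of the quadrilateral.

|A_1A_2| = √((-5)² + (-12)²) = √169 = 13
|A_2A_3| = √((-7)² + (-24)²) = √625 = 25
|A_3A_4| = √((40)² + (-9)²) = √1681 = 41
|A_4A_1| = √((-28)² + (45)²) = √2809 = 53
Perimeter = 13 + 25 + 41 + 53 = 132.

132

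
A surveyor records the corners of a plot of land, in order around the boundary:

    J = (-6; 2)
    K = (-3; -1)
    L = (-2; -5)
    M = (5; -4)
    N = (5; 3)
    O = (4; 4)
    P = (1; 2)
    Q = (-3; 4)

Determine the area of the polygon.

Apply the shoelace (surveyor's) formula: 2A = Σ (x_i·y_{i+1} − x_{i+1}·y_i), indices taken mod 8.
J→K: (-6)(-1) − (-3)(2) = 12
K→L: (-3)(-5) − (-2)(-1) = 13
L→M: (-2)(-4) − (5)(-5) = 33
M→N: (5)(3) − (5)(-4) = 35
N→O: (5)(4) − (4)(3) = 8
O→P: (4)(2) − (1)(4) = 4
P→Q: (1)(4) − (-3)(2) = 10
Q→J: (-3)(2) − (-6)(4) = 18
Σ = 133
Area = |Σ|/2 = 66.5.

66.5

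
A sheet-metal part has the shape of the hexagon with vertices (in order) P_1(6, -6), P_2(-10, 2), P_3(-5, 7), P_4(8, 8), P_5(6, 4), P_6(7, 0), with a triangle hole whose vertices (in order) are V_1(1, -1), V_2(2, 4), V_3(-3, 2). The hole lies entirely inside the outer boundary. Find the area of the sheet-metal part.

133.5

Outer boundary:
Apply the shoelace (surveyor's) formula: 2A = Σ (x_i·y_{i+1} − x_{i+1}·y_i), indices taken mod 6.
Cross-terms: -48, -60, -96, -16, -28, -42  ⇒  Σ = -290
Area = |Σ|/2 = 145.
Hole:
Apply Gauss's area formula: 2A = Σ (x_i·y_{i+1} − x_{i+1}·y_i), indices taken mod 3.
Cross-terms: 6, 16, 1  ⇒  Σ = 23
Area = |Σ|/2 = 11.5.
Net area = 145 − 11.5 = 133.5.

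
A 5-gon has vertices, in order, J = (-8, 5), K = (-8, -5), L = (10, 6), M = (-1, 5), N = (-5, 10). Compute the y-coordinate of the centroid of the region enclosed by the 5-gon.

139/52

Apply Gauss's area formula. First the cross-terms c_i = x_i·y_{i+1} − x_{i+1}·y_i:
  80, 2, 56, 15, 55  ⇒  2A = 208, A = 104.
Then Σ (y_i + y_{i+1})·c_i = 1668, so ȳ = 1668 / (6·104) = 139/52.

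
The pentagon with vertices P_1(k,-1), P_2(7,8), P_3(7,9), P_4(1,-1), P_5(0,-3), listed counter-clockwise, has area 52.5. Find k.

Write out the shoelace sum; only the two edges meeting at P_1 involve k:
2·Area = [(0·(-1) − k·(-3)) + (k·8 − 7·(-1))] + -12
       = 11·k + -5 = 105
⇒ k = 10.

10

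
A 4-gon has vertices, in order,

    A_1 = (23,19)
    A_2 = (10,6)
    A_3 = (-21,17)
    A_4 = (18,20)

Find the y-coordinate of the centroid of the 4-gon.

Apply Gauss's area formula. First the cross-terms c_i = x_i·y_{i+1} − x_{i+1}·y_i:
  -52, 296, -726, -118  ⇒  2A = -600, A = -300.
Then Σ (y_i + y_{i+1})·c_i = -25956, so ȳ = -25956 / (6·(-300)) = 14.42.

14.42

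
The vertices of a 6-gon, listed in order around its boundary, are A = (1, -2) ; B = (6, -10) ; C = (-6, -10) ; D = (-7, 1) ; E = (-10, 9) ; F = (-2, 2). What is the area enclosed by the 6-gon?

Cross-terms: 2, -120, -76, -53, -2, 2  ⇒  Σ = -247
Area = |Σ|/2 = 123.5.

123.5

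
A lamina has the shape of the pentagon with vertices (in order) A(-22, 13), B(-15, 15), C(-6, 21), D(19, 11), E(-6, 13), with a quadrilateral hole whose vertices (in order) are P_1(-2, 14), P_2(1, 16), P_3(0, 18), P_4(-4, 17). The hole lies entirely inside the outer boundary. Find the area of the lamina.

Outer boundary:
Apply the shoelace (surveyor's) formula: 2A = Σ (x_i·y_{i+1} − x_{i+1}·y_i), indices taken mod 5.
A→B: (-22)(15) − (-15)(13) = -135
B→C: (-15)(21) − (-6)(15) = -225
C→D: (-6)(11) − (19)(21) = -465
D→E: (19)(13) − (-6)(11) = 313
E→A: (-6)(13) − (-22)(13) = 208
Σ = -304
Area = |Σ|/2 = 152.
Hole:
Apply the shoelace (surveyor's) formula: 2A = Σ (x_i·y_{i+1} − x_{i+1}·y_i), indices taken mod 4.
Cross-terms: -46, 18, 72, -22  ⇒  Σ = 22
Area = |Σ|/2 = 11.
Net area = 152 − 11 = 141.

141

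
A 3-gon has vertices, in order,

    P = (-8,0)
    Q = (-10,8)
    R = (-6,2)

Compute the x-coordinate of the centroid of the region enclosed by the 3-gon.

-8

Apply the surveyor's formula. First the cross-terms c_i = x_i·y_{i+1} − x_{i+1}·y_i:
  -64, 28, 16  ⇒  2A = -20, A = -10.
Then Σ (x_i + x_{i+1})·c_i = 480, so x̄ = 480 / (6·(-10)) = -8.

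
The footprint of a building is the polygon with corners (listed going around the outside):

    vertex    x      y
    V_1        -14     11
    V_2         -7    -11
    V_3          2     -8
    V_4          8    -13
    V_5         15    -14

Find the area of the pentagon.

199.5

Apply the shoelace formula: 2A = Σ (x_i·y_{i+1} − x_{i+1}·y_i), indices taken mod 5.
Σ = (231) + (78) + (38) + (83) + (-31) = 399
Area = |Σ|/2 = 199.5.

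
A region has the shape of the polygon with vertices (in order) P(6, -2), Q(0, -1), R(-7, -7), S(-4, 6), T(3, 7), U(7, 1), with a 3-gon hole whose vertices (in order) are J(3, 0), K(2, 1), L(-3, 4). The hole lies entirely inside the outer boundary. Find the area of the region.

Outer boundary:
Σ = (-6) + (-7) + (-70) + (-46) + (-46) + (-20) = -195
Area = |Σ|/2 = 97.5.
Hole:
Σ = (3) + (11) + (-12) = 2
Area = |Σ|/2 = 1.
Net area = 97.5 − 1 = 96.5.

96.5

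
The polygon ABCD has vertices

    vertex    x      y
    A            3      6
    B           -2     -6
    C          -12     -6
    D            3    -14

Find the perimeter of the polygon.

|AB| = √((-5)² + (-12)²) = √169 = 13
|BC| = √((-10)² + (0)²) = √100 = 10
|CD| = √((15)² + (-8)²) = √289 = 17
|DA| = √((0)² + (20)²) = √400 = 20
Perimeter = 13 + 10 + 17 + 20 = 60.

60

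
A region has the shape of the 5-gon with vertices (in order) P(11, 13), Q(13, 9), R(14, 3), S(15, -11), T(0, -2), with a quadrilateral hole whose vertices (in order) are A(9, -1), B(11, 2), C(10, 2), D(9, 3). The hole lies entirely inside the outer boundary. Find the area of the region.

178.5

Outer boundary:
P→Q: (11)(9) − (13)(13) = -70
Q→R: (13)(3) − (14)(9) = -87
R→S: (14)(-11) − (15)(3) = -199
S→T: (15)(-2) − (0)(-11) = -30
T→P: (0)(13) − (11)(-2) = 22
Σ = -364
Area = |Σ|/2 = 182.
Hole:
Apply Gauss's area formula: 2A = Σ (x_i·y_{i+1} − x_{i+1}·y_i), indices taken mod 4.
Σ = (29) + (2) + (12) + (-36) = 7
Area = |Σ|/2 = 3.5.
Net area = 182 − 3.5 = 178.5.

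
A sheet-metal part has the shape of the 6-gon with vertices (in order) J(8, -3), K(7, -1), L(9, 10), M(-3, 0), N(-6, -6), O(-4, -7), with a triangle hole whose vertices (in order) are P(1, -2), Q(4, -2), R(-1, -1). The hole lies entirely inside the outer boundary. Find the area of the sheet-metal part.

111.5

Outer boundary:
Σ = (13) + (79) + (30) + (18) + (18) + (68) = 226
Area = |Σ|/2 = 113.
Hole:
Apply the shoelace (surveyor's) formula: 2A = Σ (x_i·y_{i+1} − x_{i+1}·y_i), indices taken mod 3.
P→Q: (1)(-2) − (4)(-2) = 6
Q→R: (4)(-1) − (-1)(-2) = -6
R→P: (-1)(-2) − (1)(-1) = 3
Σ = 3
Area = |Σ|/2 = 1.5.
Net area = 113 − 1.5 = 111.5.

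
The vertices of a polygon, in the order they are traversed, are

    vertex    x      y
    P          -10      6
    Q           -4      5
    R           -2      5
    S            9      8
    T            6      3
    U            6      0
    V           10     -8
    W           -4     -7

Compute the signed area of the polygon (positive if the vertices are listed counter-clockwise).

-190

Apply the surveyor's formula: 2A = Σ (x_i·y_{i+1} − x_{i+1}·y_i), indices taken mod 8.
Cross-terms: -26, -10, -61, -21, -18, -48, -102, -94  ⇒  Σ = -380
Signed area = Σ/2 = -190 (negative ⇒ clockwise traversal).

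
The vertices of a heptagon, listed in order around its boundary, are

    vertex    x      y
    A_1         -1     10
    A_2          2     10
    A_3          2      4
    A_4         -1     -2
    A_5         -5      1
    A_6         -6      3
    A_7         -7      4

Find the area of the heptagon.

Cross-terms: -30, -12, 0, -11, -9, -3, -66  ⇒  Σ = -131
Area = |Σ|/2 = 65.5.

65.5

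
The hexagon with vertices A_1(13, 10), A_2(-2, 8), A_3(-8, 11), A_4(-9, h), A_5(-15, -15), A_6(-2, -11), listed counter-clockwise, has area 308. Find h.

The doubled signed area Σ (x_i y_{i+1} − x_{i+1} y_i) is linear in h.
With h=0 it equals 658; the coefficient of h is 7 (from the two edges through A_4).
So 7·h + 658 = 2·308 = 616 ⇒ h = -6.

-6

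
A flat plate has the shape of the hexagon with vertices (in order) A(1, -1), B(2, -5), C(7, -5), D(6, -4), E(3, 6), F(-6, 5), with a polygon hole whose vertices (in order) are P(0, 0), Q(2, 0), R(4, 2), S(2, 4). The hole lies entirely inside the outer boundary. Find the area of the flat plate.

Outer boundary:
Apply the shoelace formula: 2A = Σ (x_i·y_{i+1} − x_{i+1}·y_i), indices taken mod 6.
Σ = (-3) + (25) + (2) + (48) + (51) + (1) = 124
Area = |Σ|/2 = 62.
Hole:
Apply Gauss's area formula: 2A = Σ (x_i·y_{i+1} − x_{i+1}·y_i), indices taken mod 4.
Σ = (0) + (4) + (12) + (0) = 16
Area = |Σ|/2 = 8.
Net area = 62 − 8 = 54.

54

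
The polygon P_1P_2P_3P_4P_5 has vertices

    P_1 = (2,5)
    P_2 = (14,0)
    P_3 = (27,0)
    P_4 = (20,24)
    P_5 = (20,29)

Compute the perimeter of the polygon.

|P_1P_2| = √((12)² + (-5)²) = √169 = 13
|P_2P_3| = √((13)² + (0)²) = √169 = 13
|P_3P_4| = √((-7)² + (24)²) = √625 = 25
|P_4P_5| = √((0)² + (5)²) = √25 = 5
|P_5P_1| = √((-18)² + (-24)²) = √900 = 30
Perimeter = 13 + 13 + 25 + 5 + 30 = 86.

86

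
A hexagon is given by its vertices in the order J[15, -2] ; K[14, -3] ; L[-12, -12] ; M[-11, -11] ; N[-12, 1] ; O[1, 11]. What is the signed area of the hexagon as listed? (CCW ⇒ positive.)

-332

Apply the surveyor's formula: 2A = Σ (x_i·y_{i+1} − x_{i+1}·y_i), indices taken mod 6.
Cross-terms: -17, -204, 0, -143, -133, -167  ⇒  Σ = -664
Signed area = Σ/2 = -332 (negative ⇒ clockwise traversal).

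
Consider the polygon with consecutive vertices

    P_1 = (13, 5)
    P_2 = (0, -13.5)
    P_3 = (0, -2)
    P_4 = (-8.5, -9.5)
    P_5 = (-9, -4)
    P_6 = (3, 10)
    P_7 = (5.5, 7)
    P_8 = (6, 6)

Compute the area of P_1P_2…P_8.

206.5

Apply Gauss's area formula: 2A = Σ (x_i·y_{i+1} − x_{i+1}·y_i), indices taken mod 8.
P_1→P_2: (13)(-13.5) − (0)(5) = -175.5
P_2→P_3: (0)(-2) − (0)(-13.5) = 0
P_3→P_4: (0)(-9.5) − (-8.5)(-2) = -17
P_4→P_5: (-8.5)(-4) − (-9)(-9.5) = -51.5
P_5→P_6: (-9)(10) − (3)(-4) = -78
P_6→P_7: (3)(7) − (5.5)(10) = -34
P_7→P_8: (5.5)(6) − (6)(7) = -9
P_8→P_1: (6)(5) − (13)(6) = -48
Σ = -413
Area = |Σ|/2 = 206.5.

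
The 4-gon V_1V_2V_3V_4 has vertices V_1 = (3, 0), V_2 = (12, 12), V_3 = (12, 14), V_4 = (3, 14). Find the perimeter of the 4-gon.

|V_1V_2| = √((9)² + (12)²) = √225 = 15
|V_2V_3| = √((0)² + (2)²) = √4 = 2
|V_3V_4| = √((-9)² + (0)²) = √81 = 9
|V_4V_1| = √((0)² + (-14)²) = √196 = 14
Perimeter = 15 + 2 + 9 + 14 = 40.

40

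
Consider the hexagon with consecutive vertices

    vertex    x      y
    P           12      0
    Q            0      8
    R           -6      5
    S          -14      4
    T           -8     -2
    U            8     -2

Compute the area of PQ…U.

153

P→Q: (12)(8) − (0)(0) = 96
Q→R: (0)(5) − (-6)(8) = 48
R→S: (-6)(4) − (-14)(5) = 46
S→T: (-14)(-2) − (-8)(4) = 60
T→U: (-8)(-2) − (8)(-2) = 32
U→P: (8)(0) − (12)(-2) = 24
Σ = 306
Area = |Σ|/2 = 153.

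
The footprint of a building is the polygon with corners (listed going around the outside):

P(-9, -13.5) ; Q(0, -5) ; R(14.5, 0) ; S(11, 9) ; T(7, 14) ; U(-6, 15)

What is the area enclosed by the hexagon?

Σ = (45) + (72.5) + (130.5) + (91) + (189) + (216) = 744
Area = |Σ|/2 = 372.

372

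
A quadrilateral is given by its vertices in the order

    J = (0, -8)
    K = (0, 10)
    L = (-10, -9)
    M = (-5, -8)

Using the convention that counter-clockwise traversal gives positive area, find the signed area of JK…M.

87.5

Cross-terms: 0, 100, 35, 40  ⇒  Σ = 175
Signed area = Σ/2 = 87.5 (positive ⇒ counter-clockwise traversal).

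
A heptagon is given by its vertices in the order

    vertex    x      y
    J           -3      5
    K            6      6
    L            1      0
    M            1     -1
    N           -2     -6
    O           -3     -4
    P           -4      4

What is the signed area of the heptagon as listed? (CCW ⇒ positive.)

-54.5

Apply the surveyor's formula: 2A = Σ (x_i·y_{i+1} − x_{i+1}·y_i), indices taken mod 7.
Cross-terms: -48, -6, -1, -8, -10, -28, -8  ⇒  Σ = -109
Signed area = Σ/2 = -54.5 (negative ⇒ clockwise traversal).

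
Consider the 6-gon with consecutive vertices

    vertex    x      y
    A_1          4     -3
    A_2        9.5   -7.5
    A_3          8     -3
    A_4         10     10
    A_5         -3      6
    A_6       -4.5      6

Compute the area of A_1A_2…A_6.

A_1→A_2: (4)(-7.5) − (9.5)(-3) = -1.5
A_2→A_3: (9.5)(-3) − (8)(-7.5) = 31.5
A_3→A_4: (8)(10) − (10)(-3) = 110
A_4→A_5: (10)(6) − (-3)(10) = 90
A_5→A_6: (-3)(6) − (-4.5)(6) = 9
A_6→A_1: (-4.5)(-3) − (4)(6) = -10.5
Σ = 228.5
Area = |Σ|/2 = 114.25.

114.25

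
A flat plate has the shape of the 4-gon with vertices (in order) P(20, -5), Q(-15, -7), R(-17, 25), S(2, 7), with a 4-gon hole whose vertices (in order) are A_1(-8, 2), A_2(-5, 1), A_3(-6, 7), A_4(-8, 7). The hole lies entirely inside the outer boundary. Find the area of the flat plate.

Outer boundary:
P→Q: (20)(-7) − (-15)(-5) = -215
Q→R: (-15)(25) − (-17)(-7) = -494
R→S: (-17)(7) − (2)(25) = -169
S→P: (2)(-5) − (20)(7) = -150
Σ = -1028
Area = |Σ|/2 = 514.
Hole:
Apply the surveyor's formula: 2A = Σ (x_i·y_{i+1} − x_{i+1}·y_i), indices taken mod 4.
Σ = (2) + (-29) + (14) + (40) = 27
Area = |Σ|/2 = 13.5.
Net area = 514 − 13.5 = 500.5.

500.5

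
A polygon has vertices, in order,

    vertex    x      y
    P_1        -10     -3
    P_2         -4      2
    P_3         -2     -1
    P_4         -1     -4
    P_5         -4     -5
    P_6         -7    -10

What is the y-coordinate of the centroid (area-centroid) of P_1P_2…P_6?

Apply the shoelace (surveyor's) formula. First the cross-terms c_i = x_i·y_{i+1} − x_{i+1}·y_i:
  -32, 8, 7, -11, 5, -79  ⇒  2A = -102, A = -51.
Then Σ (y_i + y_{i+1})·c_i = 1056, so ȳ = 1056 / (6·(-51)) = -176/51.

-176/51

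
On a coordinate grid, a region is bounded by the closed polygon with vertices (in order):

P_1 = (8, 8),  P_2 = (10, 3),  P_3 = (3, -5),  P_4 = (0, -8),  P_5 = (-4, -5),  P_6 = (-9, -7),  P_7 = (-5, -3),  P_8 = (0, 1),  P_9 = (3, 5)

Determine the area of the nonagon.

Apply the shoelace formula: 2A = Σ (x_i·y_{i+1} − x_{i+1}·y_i), indices taken mod 9.
Cross-terms: -56, -59, -24, -32, -17, -8, -5, -3, -16  ⇒  Σ = -220
Area = |Σ|/2 = 110.

110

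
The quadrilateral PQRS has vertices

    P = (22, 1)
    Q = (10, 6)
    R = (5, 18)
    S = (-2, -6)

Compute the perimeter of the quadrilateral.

76

|PQ| = √((-12)² + (5)²) = √169 = 13
|QR| = √((-5)² + (12)²) = √169 = 13
|RS| = √((-7)² + (-24)²) = √625 = 25
|SP| = √((24)² + (7)²) = √625 = 25
Perimeter = 13 + 13 + 25 + 25 = 76.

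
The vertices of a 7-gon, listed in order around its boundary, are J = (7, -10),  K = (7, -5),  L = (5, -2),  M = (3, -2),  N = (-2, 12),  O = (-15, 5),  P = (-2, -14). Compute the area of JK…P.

Apply Gauss's area formula: 2A = Σ (x_i·y_{i+1} − x_{i+1}·y_i), indices taken mod 7.
Σ = (35) + (11) + (-4) + (32) + (170) + (220) + (118) = 582
Area = |Σ|/2 = 291.

291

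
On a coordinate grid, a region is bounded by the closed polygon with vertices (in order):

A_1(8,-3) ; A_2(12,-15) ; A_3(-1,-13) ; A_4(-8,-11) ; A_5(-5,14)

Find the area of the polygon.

306

Apply the shoelace formula: 2A = Σ (x_i·y_{i+1} − x_{i+1}·y_i), indices taken mod 5.
Σ = (-84) + (-171) + (-93) + (-167) + (-97) = -612
Area = |Σ|/2 = 306.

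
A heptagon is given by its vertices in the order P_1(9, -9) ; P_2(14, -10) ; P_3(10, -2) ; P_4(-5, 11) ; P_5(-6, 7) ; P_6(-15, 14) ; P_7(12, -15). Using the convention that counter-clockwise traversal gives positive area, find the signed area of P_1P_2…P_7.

Σ = (36) + (72) + (100) + (31) + (21) + (57) + (27) = 344
Signed area = Σ/2 = 172 (positive ⇒ counter-clockwise traversal).

172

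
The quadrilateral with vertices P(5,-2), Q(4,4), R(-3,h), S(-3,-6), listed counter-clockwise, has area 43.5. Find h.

The doubled signed area Σ (x_i y_{i+1} − x_{i+1} y_i) is linear in h.
With h=0 it equals 94; the coefficient of h is 7 (from the two edges through R).
So 7·h + 94 = 2·43.5 = 87 ⇒ h = -1.

-1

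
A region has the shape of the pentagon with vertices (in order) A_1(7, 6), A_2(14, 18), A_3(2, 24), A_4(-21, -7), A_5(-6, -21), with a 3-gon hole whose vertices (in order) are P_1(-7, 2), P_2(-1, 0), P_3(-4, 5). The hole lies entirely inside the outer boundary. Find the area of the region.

Outer boundary:
Apply the surveyor's formula: 2A = Σ (x_i·y_{i+1} − x_{i+1}·y_i), indices taken mod 5.
Cross-terms: 42, 300, 490, 399, 111  ⇒  Σ = 1342
Area = |Σ|/2 = 671.
Hole:
Apply the shoelace formula: 2A = Σ (x_i·y_{i+1} − x_{i+1}·y_i), indices taken mod 3.
Cross-terms: 2, -5, 27  ⇒  Σ = 24
Area = |Σ|/2 = 12.
Net area = 671 − 12 = 659.

659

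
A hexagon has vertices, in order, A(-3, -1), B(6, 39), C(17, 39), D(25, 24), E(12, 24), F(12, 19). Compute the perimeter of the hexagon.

|AB| = √((9)² + (40)²) = √1681 = 41
|BC| = √((11)² + (0)²) = √121 = 11
|CD| = √((8)² + (-15)²) = √289 = 17
|DE| = √((-13)² + (0)²) = √169 = 13
|EF| = √((0)² + (-5)²) = √25 = 5
|FA| = √((-15)² + (-20)²) = √625 = 25
Perimeter = 41 + 11 + 17 + 13 + 5 + 25 = 112.

112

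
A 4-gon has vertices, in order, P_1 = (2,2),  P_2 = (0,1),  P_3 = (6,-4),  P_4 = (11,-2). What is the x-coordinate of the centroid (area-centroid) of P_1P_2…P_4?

425/81

Apply the surveyor's formula. First the cross-terms c_i = x_i·y_{i+1} − x_{i+1}·y_i:
  2, -6, 32, 26  ⇒  2A = 54, A = 27.
Then Σ (x_i + x_{i+1})·c_i = 850, so x̄ = 850 / (6·27) = 425/81.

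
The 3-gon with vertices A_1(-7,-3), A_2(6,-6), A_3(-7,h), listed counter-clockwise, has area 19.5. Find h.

The doubled signed area Σ (x_i y_{i+1} − x_{i+1} y_i) is linear in h.
With h=0 it equals 39; the coefficient of h is 13 (from the two edges through A_3).
So 13·h + 39 = 2·19.5 = 39 ⇒ h = 0.

0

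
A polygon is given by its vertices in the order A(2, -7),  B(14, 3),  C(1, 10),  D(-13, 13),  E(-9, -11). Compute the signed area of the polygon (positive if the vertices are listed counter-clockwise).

Apply Gauss's area formula: 2A = Σ (x_i·y_{i+1} − x_{i+1}·y_i), indices taken mod 5.
Cross-terms: 104, 137, 143, 260, 85  ⇒  Σ = 729
Signed area = Σ/2 = 364.5 (positive ⇒ counter-clockwise traversal).

364.5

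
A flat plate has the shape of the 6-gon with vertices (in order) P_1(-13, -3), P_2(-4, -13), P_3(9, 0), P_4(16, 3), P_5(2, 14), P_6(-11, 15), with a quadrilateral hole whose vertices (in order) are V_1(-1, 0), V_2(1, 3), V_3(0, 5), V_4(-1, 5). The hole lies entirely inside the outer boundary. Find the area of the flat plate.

459.5

Outer boundary:
Apply the surveyor's formula: 2A = Σ (x_i·y_{i+1} − x_{i+1}·y_i), indices taken mod 6.
Σ = (157) + (117) + (27) + (218) + (184) + (228) = 931
Area = |Σ|/2 = 465.5.
Hole:
Apply the surveyor's formula: 2A = Σ (x_i·y_{i+1} − x_{i+1}·y_i), indices taken mod 4.
Cross-terms: -3, 5, 5, 5  ⇒  Σ = 12
Area = |Σ|/2 = 6.
Net area = 465.5 − 6 = 459.5.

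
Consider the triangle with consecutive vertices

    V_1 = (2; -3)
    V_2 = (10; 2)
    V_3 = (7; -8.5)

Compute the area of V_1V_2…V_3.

34.5

Apply the shoelace (surveyor's) formula: 2A = Σ (x_i·y_{i+1} − x_{i+1}·y_i), indices taken mod 3.
Cross-terms: 34, -99, -4  ⇒  Σ = -69
Area = |Σ|/2 = 34.5.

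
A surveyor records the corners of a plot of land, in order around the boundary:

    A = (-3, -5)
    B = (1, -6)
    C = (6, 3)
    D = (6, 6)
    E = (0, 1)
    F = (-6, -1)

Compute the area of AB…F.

59.5

Σ = (23) + (39) + (18) + (6) + (6) + (27) = 119
Area = |Σ|/2 = 59.5.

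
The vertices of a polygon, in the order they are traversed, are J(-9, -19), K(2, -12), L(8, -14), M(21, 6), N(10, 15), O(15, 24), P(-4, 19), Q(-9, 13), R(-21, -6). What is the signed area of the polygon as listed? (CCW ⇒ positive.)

Apply Gauss's area formula: 2A = Σ (x_i·y_{i+1} − x_{i+1}·y_i), indices taken mod 9.
Σ = (146) + (68) + (342) + (255) + (15) + (381) + (119) + (327) + (345) = 1998
Signed area = Σ/2 = 999 (positive ⇒ counter-clockwise traversal).

999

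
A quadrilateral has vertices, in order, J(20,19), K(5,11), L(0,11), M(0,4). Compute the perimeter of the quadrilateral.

54

|JK| = √((-15)² + (-8)²) = √289 = 17
|KL| = √((-5)² + (0)²) = √25 = 5
|LM| = √((0)² + (-7)²) = √49 = 7
|MJ| = √((20)² + (15)²) = √625 = 25
Perimeter = 17 + 5 + 7 + 25 = 54.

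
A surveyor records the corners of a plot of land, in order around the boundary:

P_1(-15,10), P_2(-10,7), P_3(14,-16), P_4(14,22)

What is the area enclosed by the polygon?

529.5

Apply Gauss's area formula: 2A = Σ (x_i·y_{i+1} − x_{i+1}·y_i), indices taken mod 4.
Σ = (-5) + (62) + (532) + (470) = 1059
Area = |Σ|/2 = 529.5.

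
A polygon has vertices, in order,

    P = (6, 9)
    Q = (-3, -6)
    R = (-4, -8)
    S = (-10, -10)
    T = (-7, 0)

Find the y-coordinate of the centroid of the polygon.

Apply the shoelace formula. First the cross-terms c_i = x_i·y_{i+1} − x_{i+1}·y_i:
  -9, 0, -40, -70, -63  ⇒  2A = -182, A = -91.
Then Σ (y_i + y_{i+1})·c_i = 826, so ȳ = 826 / (6·(-91)) = -59/39.

-59/39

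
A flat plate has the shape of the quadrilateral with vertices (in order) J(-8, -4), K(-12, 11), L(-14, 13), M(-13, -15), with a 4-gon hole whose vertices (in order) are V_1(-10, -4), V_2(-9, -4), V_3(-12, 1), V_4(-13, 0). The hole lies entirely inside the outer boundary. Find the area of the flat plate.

Outer boundary:
Cross-terms: -136, -2, 379, -68  ⇒  Σ = 173
Area = |Σ|/2 = 86.5.
Hole:
Cross-terms: 4, -57, 13, 52  ⇒  Σ = 12
Area = |Σ|/2 = 6.
Net area = 86.5 − 6 = 80.5.

80.5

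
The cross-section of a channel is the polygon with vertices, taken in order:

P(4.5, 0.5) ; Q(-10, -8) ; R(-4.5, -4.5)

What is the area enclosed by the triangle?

Σ = (-31) + (9) + (18) = -4
Area = |Σ|/2 = 2.

2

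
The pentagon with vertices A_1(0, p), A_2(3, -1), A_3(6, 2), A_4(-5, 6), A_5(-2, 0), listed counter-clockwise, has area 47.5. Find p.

The doubled signed area Σ (x_i y_{i+1} − x_{i+1} y_i) is linear in p.
With p=0 it equals 70; the coefficient of p is -5 (from the two edges through A_1).
So -5·p + 70 = 2·47.5 = 95 ⇒ p = -5.

-5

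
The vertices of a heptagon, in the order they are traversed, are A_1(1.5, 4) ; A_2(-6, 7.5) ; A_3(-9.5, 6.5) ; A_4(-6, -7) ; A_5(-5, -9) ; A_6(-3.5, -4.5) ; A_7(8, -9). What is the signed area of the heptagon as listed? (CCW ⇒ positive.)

Apply Gauss's area formula: 2A = Σ (x_i·y_{i+1} − x_{i+1}·y_i), indices taken mod 7.
Σ = (35.25) + (32.25) + (105.5) + (19) + (-9) + (67.5) + (45.5) = 296
Signed area = Σ/2 = 148 (positive ⇒ counter-clockwise traversal).

148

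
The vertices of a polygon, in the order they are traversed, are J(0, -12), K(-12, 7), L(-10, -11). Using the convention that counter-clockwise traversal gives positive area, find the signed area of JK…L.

89

Apply the surveyor's formula: 2A = Σ (x_i·y_{i+1} − x_{i+1}·y_i), indices taken mod 3.
Σ = (-144) + (202) + (120) = 178
Signed area = Σ/2 = 89 (positive ⇒ counter-clockwise traversal).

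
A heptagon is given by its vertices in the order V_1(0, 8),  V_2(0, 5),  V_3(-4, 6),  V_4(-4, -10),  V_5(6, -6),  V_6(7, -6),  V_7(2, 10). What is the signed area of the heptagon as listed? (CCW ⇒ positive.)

Apply Gauss's area formula: 2A = Σ (x_i·y_{i+1} − x_{i+1}·y_i), indices taken mod 7.
Σ = (0) + (20) + (64) + (84) + (6) + (82) + (16) = 272
Signed area = Σ/2 = 136 (positive ⇒ counter-clockwise traversal).

136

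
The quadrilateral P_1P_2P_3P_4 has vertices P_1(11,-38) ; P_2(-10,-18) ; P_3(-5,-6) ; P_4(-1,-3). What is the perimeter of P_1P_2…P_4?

84

|P_1P_2| = √((-21)² + (20)²) = √841 = 29
|P_2P_3| = √((5)² + (12)²) = √169 = 13
|P_3P_4| = √((4)² + (3)²) = √25 = 5
|P_4P_1| = √((12)² + (-35)²) = √1369 = 37
Perimeter = 29 + 13 + 5 + 37 = 84.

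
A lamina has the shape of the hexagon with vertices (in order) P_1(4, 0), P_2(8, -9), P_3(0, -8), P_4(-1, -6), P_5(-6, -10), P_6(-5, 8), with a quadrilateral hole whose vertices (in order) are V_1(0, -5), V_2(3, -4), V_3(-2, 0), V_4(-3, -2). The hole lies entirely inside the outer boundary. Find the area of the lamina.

Outer boundary:
Apply the shoelace formula: 2A = Σ (x_i·y_{i+1} − x_{i+1}·y_i), indices taken mod 6.
P_1→P_2: (4)(-9) − (8)(0) = -36
P_2→P_3: (8)(-8) − (0)(-9) = -64
P_3→P_4: (0)(-6) − (-1)(-8) = -8
P_4→P_5: (-1)(-10) − (-6)(-6) = -26
P_5→P_6: (-6)(8) − (-5)(-10) = -98
P_6→P_1: (-5)(0) − (4)(8) = -32
Σ = -264
Area = |Σ|/2 = 132.
Hole:
Σ = (15) + (-8) + (4) + (15) = 26
Area = |Σ|/2 = 13.
Net area = 132 − 13 = 119.

119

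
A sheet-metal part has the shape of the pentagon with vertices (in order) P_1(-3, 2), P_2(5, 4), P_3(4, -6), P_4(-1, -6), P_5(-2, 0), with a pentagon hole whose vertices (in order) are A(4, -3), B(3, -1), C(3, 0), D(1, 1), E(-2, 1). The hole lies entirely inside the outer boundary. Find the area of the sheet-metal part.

Outer boundary:
Cross-terms: -22, -46, -30, -12, -4  ⇒  Σ = -114
Area = |Σ|/2 = 57.
Hole:
Σ = (5) + (3) + (3) + (3) + (2) = 16
Area = |Σ|/2 = 8.
Net area = 57 − 8 = 49.

49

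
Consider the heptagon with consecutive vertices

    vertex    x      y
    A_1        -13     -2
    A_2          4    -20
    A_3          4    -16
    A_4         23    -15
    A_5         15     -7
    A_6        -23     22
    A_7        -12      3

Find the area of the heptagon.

541.5

Apply the surveyor's formula: 2A = Σ (x_i·y_{i+1} − x_{i+1}·y_i), indices taken mod 7.
A_1→A_2: (-13)(-20) − (4)(-2) = 268
A_2→A_3: (4)(-16) − (4)(-20) = 16
A_3→A_4: (4)(-15) − (23)(-16) = 308
A_4→A_5: (23)(-7) − (15)(-15) = 64
A_5→A_6: (15)(22) − (-23)(-7) = 169
A_6→A_7: (-23)(3) − (-12)(22) = 195
A_7→A_1: (-12)(-2) − (-13)(3) = 63
Σ = 1083
Area = |Σ|/2 = 541.5.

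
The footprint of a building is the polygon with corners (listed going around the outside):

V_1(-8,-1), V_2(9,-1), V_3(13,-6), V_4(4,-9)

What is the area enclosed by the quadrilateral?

V_1→V_2: (-8)(-1) − (9)(-1) = 17
V_2→V_3: (9)(-6) − (13)(-1) = -41
V_3→V_4: (13)(-9) − (4)(-6) = -93
V_4→V_1: (4)(-1) − (-8)(-9) = -76
Σ = -193
Area = |Σ|/2 = 96.5.

96.5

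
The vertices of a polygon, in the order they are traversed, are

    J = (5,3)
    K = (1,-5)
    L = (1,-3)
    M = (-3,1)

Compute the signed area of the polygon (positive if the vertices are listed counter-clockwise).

-24

Σ = (-28) + (2) + (-8) + (-14) = -48
Signed area = Σ/2 = -24 (negative ⇒ clockwise traversal).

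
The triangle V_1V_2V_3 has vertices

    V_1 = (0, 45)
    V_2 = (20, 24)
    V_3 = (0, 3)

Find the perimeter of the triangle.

100

|V_1V_2| = √((20)² + (-21)²) = √841 = 29
|V_2V_3| = √((-20)² + (-21)²) = √841 = 29
|V_3V_1| = √((0)² + (42)²) = √1764 = 42
Perimeter = 29 + 29 + 42 = 100.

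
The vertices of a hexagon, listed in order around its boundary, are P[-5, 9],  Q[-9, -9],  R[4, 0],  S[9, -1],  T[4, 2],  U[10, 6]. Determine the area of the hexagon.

152

Apply Gauss's area formula: 2A = Σ (x_i·y_{i+1} − x_{i+1}·y_i), indices taken mod 6.
Cross-terms: 126, 36, -4, 22, 4, 120  ⇒  Σ = 304
Area = |Σ|/2 = 152.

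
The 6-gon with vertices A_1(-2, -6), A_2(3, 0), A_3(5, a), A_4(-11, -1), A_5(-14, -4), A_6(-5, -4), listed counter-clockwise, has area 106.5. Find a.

8

Write out the shoelace sum; only the two edges meeting at A_3 involve a:
2·Area = [(3·a − 5·0) + (5·(-1) − (-11)·a)] + 106
       = 14·a + 101 = 213
⇒ a = 8.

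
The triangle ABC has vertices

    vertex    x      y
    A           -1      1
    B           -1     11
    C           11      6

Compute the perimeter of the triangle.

36

|AB| = √((0)² + (10)²) = √100 = 10
|BC| = √((12)² + (-5)²) = √169 = 13
|CA| = √((-12)² + (-5)²) = √169 = 13
Perimeter = 10 + 13 + 13 = 36.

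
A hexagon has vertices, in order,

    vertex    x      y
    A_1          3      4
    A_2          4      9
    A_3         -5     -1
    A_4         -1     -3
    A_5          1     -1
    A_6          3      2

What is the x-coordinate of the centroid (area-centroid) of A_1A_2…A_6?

Apply the shoelace formula. First the cross-terms c_i = x_i·y_{i+1} − x_{i+1}·y_i:
  11, 41, 14, 4, 5, 6  ⇒  2A = 81, A = 40.5.
Then Σ (x_i + x_{i+1})·c_i = 8, so x̄ = 8 / (6·40.5) = 8/243.

8/243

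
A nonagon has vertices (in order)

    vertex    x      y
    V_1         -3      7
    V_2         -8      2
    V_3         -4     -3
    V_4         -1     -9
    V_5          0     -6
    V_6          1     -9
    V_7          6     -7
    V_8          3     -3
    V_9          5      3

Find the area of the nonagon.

122.5

Apply the shoelace (surveyor's) formula: 2A = Σ (x_i·y_{i+1} − x_{i+1}·y_i), indices taken mod 9.
Cross-terms: 50, 32, 33, 6, 6, 47, 3, 24, 44  ⇒  Σ = 245
Area = |Σ|/2 = 122.5.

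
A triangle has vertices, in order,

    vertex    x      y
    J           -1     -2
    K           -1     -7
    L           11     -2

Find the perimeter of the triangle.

30

|JK| = √((0)² + (-5)²) = √25 = 5
|KL| = √((12)² + (5)²) = √169 = 13
|LJ| = √((-12)² + (0)²) = √144 = 12
Perimeter = 5 + 13 + 12 = 30.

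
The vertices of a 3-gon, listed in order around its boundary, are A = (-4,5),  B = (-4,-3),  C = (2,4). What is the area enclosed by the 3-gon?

Apply the shoelace (surveyor's) formula: 2A = Σ (x_i·y_{i+1} − x_{i+1}·y_i), indices taken mod 3.
Cross-terms: 32, -10, 26  ⇒  Σ = 48
Area = |Σ|/2 = 24.

24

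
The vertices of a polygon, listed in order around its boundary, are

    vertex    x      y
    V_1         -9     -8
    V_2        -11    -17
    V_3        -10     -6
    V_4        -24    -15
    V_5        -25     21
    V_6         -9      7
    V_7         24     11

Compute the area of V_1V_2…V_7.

Apply Gauss's area formula: 2A = Σ (x_i·y_{i+1} − x_{i+1}·y_i), indices taken mod 7.
Cross-terms: 65, -104, 6, -879, 14, -267, -93  ⇒  Σ = -1258
Area = |Σ|/2 = 629.

629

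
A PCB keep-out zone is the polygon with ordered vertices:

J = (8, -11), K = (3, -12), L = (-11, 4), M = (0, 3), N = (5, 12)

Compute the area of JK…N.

Apply Gauss's area formula: 2A = Σ (x_i·y_{i+1} − x_{i+1}·y_i), indices taken mod 5.
J→K: (8)(-12) − (3)(-11) = -63
K→L: (3)(4) − (-11)(-12) = -120
L→M: (-11)(3) − (0)(4) = -33
M→N: (0)(12) − (5)(3) = -15
N→J: (5)(-11) − (8)(12) = -151
Σ = -382
Area = |Σ|/2 = 191.

191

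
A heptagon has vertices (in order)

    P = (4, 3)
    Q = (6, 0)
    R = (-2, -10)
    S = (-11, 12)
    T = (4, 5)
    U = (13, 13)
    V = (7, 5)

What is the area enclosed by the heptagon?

Σ = (-18) + (-60) + (-134) + (-103) + (-13) + (-26) + (1) = -353
Area = |Σ|/2 = 176.5.

176.5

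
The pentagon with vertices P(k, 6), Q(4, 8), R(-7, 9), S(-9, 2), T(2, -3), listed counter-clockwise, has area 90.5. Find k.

The doubled signed area Σ (x_i y_{i+1} − x_{i+1} y_i) is linear in k.
With k=0 it equals 170; the coefficient of k is 11 (from the two edges through P).
So 11·k + 170 = 2·90.5 = 181 ⇒ k = 1.

1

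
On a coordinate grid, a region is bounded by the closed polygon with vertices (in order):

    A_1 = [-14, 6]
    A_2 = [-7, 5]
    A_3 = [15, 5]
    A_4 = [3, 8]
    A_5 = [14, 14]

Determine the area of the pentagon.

88.5

Apply the shoelace formula: 2A = Σ (x_i·y_{i+1} − x_{i+1}·y_i), indices taken mod 5.
Σ = (-28) + (-110) + (105) + (-70) + (280) = 177
Area = |Σ|/2 = 88.5.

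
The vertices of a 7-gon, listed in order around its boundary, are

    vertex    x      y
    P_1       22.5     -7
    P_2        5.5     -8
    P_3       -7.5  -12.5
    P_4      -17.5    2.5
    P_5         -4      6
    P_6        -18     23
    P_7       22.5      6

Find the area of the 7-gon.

Apply Gauss's area formula: 2A = Σ (x_i·y_{i+1} − x_{i+1}·y_i), indices taken mod 7.
Σ = (-141.5) + (-128.75) + (-237.5) + (-95) + (16) + (-625.5) + (-292.5) = -1504.75
Area = |Σ|/2 = 752.375.

752.375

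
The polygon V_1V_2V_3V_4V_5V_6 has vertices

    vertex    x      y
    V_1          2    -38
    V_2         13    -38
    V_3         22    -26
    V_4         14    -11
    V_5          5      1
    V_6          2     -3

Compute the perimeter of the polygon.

|V_1V_2| = √((11)² + (0)²) = √121 = 11
|V_2V_3| = √((9)² + (12)²) = √225 = 15
|V_3V_4| = √((-8)² + (15)²) = √289 = 17
|V_4V_5| = √((-9)² + (12)²) = √225 = 15
|V_5V_6| = √((-3)² + (-4)²) = √25 = 5
|V_6V_1| = √((0)² + (-35)²) = √1225 = 35
Perimeter = 11 + 15 + 17 + 15 + 5 + 35 = 98.

98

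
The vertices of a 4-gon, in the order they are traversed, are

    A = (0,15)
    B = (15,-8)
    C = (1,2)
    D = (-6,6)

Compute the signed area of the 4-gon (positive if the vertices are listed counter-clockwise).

-129.5

Σ = (-225) + (38) + (18) + (-90) = -259
Signed area = Σ/2 = -129.5 (negative ⇒ clockwise traversal).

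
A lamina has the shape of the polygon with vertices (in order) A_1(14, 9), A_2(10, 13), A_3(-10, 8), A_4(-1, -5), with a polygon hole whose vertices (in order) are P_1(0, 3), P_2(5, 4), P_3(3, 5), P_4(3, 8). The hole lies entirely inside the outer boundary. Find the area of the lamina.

202.5

Outer boundary:
Cross-terms: 92, 210, 58, 61  ⇒  Σ = 421
Area = |Σ|/2 = 210.5.
Hole:
Σ = (-15) + (13) + (9) + (9) = 16
Area = |Σ|/2 = 8.
Net area = 210.5 − 8 = 202.5.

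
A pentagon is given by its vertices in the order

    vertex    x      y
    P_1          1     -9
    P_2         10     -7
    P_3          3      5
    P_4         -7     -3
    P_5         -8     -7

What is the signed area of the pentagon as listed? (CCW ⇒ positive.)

142

Σ = (83) + (71) + (26) + (25) + (79) = 284
Signed area = Σ/2 = 142 (positive ⇒ counter-clockwise traversal).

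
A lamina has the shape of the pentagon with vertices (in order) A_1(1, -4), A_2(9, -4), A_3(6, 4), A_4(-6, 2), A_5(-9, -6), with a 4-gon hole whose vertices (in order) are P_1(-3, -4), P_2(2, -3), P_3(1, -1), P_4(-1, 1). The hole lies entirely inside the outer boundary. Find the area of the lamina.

99.5

Outer boundary:
Σ = (32) + (60) + (36) + (54) + (42) = 224
Area = |Σ|/2 = 112.
Hole:
P_1→P_2: (-3)(-3) − (2)(-4) = 17
P_2→P_3: (2)(-1) − (1)(-3) = 1
P_3→P_4: (1)(1) − (-1)(-1) = 0
P_4→P_1: (-1)(-4) − (-3)(1) = 7
Σ = 25
Area = |Σ|/2 = 12.5.
Net area = 112 − 12.5 = 99.5.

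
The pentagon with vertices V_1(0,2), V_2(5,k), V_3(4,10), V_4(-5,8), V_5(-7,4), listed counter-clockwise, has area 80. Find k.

-4

The doubled signed area Σ (x_i y_{i+1} − x_{i+1} y_i) is linear in k.
With k=0 it equals 144; the coefficient of k is -4 (from the two edges through V_2).
So -4·k + 144 = 2·80 = 160 ⇒ k = -4.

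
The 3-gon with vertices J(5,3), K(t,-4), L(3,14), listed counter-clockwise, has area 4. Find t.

Write out the shoelace sum; only the two edges meeting at K involve t:
2·Area = [(5·(-4) − t·3) + (t·14 − 3·(-4))] + -61
       = 11·t + -69 = 8
⇒ t = 7.

7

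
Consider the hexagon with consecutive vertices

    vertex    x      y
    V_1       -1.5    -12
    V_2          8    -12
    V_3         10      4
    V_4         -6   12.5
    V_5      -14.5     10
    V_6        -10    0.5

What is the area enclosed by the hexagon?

Σ = (114) + (152) + (149) + (121.25) + (92.75) + (120.75) = 749.75
Area = |Σ|/2 = 374.875.

374.875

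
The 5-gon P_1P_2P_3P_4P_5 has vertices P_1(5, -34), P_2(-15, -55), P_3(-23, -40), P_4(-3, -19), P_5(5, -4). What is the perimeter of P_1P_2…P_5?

122

|P_1P_2| = √((-20)² + (-21)²) = √841 = 29
|P_2P_3| = √((-8)² + (15)²) = √289 = 17
|P_3P_4| = √((20)² + (21)²) = √841 = 29
|P_4P_5| = √((8)² + (15)²) = √289 = 17
|P_5P_1| = √((0)² + (-30)²) = √900 = 30
Perimeter = 29 + 17 + 29 + 17 + 30 = 122.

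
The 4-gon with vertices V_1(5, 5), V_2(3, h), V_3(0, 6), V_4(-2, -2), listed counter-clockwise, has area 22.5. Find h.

6

The doubled signed area Σ (x_i y_{i+1} − x_{i+1} y_i) is linear in h.
With h=0 it equals 15; the coefficient of h is 5 (from the two edges through V_2).
So 5·h + 15 = 2·22.5 = 45 ⇒ h = 6.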